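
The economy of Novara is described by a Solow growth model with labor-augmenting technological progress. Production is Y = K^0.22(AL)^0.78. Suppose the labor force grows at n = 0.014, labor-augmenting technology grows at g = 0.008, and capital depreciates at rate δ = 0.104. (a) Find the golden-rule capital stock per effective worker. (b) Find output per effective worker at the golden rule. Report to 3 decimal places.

(a) k_gold ≈ 2.043; (b) y_gold ≈ 1.170

Capital per effective worker breaks even when investment replaces (n + g + δ)·k; here n + g + δ = 0.126.
Setting f'(k) = n+g+δ gives 0.22·k^(0.22−1) = 0.126, hence k_gold = (0.22/0.126)^(1/0.78) ≈ 2.0433.
y_gold = 2.0433^0.22 ≈ 1.1702.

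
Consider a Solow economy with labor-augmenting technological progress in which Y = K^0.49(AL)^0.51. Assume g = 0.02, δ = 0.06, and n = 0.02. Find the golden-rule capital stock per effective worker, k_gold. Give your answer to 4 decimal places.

Capital per effective worker breaks even when investment replaces (n + g + δ)·k; here n + g + δ = 0.1.
Maximizing c = f(k) − (n+g+δ)·k gives f'(k) = n+g+δ, i.e. 0.49·k^(0.49−1) = 0.1, so k_gold = (0.49/0.1)^(1/0.51) ≈ 22.5593.

k_gold ≈ 22.5593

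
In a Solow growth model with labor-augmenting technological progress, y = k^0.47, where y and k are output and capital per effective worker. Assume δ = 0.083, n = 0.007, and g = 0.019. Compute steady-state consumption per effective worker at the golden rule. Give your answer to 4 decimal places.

The effective depreciation rate is n + g + δ = 0.007 + 0.019 + 0.083 = 0.109.
Setting f'(k) = n+g+δ gives 0.47·k^(0.47−1) = 0.109, hence k_gold = (0.47/0.109)^(1/0.53) ≈ 15.7577.
y_gold = 15.7577^0.47 ≈ 3.6544.
c_gold = y_gold − (n+g+δ)·k_gold = 3.6544 − 0.109·15.7577 ≈ 1.9369.

c_gold ≈ 1.9369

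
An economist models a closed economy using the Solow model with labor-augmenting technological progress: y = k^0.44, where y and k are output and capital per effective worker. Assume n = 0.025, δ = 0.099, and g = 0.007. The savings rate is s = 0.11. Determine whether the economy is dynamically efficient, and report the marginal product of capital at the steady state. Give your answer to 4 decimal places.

n + g + δ = 0.025 + 0.007 + 0.099 = 0.131.
Steady-state k*: s·k^0.44 = 0.131·k gives k* = (0.11/0.131)^(1/0.56) ≈ 0.7320.
MPK = 0.44·0.7320^(-0.56) ≈ 0.5240.
MPK > n+g+δ = 0.131, so the economy is dynamically efficient (under-saving).

dynamically efficient; MPK ≈ 0.5240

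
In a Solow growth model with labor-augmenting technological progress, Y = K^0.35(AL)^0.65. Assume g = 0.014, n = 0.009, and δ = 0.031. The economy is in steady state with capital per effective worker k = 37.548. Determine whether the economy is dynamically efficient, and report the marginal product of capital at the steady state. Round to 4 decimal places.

Break-even investment rate: n + g + δ = 0.009 + 0.014 + 0.031 = 0.054.
MPK = 0.35·k^(0.35−1) = 0.35·37.548^(-0.65) ≈ 0.0332.
MPK < 0.054, so the economy is dynamically inefficient (over-saving).

dynamically inefficient; MPK ≈ 0.0332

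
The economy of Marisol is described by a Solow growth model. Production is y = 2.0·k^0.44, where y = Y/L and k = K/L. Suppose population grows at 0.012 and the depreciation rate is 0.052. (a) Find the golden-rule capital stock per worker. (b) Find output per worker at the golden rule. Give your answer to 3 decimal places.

The effective depreciation rate is n + δ = 0.012 + 0.052 = 0.064.
Setting f'(k) = n+δ gives 0.44·2.0·k^(0.44−1) = 0.064, hence k_gold = (0.44·2.0/0.064)^(1/0.56) ≈ 107.8160.
y_gold = 2.0·107.8160^0.44 ≈ 15.6823.

(a) k_gold ≈ 107.816; (b) y_gold ≈ 15.682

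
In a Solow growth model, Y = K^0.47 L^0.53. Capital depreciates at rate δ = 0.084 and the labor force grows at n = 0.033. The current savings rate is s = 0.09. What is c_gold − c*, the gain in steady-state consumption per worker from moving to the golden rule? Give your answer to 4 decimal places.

The effective depreciation rate is n + δ = 0.033 + 0.084 = 0.117.
Current steady state (s = 0.09): k* = (0.09/0.117)^(1/0.53) ≈ 0.6096, y* = 0.6096^0.47 ≈ 0.7924, c* = (1−0.09)·0.7924 ≈ 0.7211.
Golden rule sets MPK = n+δ: 0.47·k^(0.47−1) = 0.117, so k_gold = (0.47/0.117)^(1/0.53) ≈ 13.7866.
y_gold = 13.7866^0.47 ≈ 3.4320, c_gold = y_gold − 0.117·k_gold ≈ 1.8189.
Gain: Δc = 1.8189 − 0.7211 ≈ 1.0978.

Δc ≈ 1.0978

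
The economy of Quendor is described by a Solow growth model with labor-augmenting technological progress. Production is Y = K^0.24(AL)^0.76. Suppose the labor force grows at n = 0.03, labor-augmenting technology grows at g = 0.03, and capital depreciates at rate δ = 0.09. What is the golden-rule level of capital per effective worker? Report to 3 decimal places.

k_gold ≈ 1.856

The effective depreciation rate is n + g + δ = 0.03 + 0.03 + 0.09 = 0.15.
Maximizing c = f(k) − (n+g+δ)·k gives f'(k) = n+g+δ, i.e. 0.24·k^(0.24−1) = 0.15, so k_gold = (0.24/0.15)^(1/0.76) ≈ 1.8560.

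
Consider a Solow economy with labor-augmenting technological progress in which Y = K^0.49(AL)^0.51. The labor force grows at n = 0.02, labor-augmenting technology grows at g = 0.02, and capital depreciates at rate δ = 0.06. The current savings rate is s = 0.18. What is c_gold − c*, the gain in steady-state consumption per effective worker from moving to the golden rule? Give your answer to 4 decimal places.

Break-even investment rate: n + g + δ = 0.02 + 0.02 + 0.06 = 0.1.
Current steady state (s = 0.18): k* = (0.18/0.1)^(1/0.51) ≈ 3.1662, y* = 3.1662^0.49 ≈ 1.7590, c* = (1−0.18)·1.7590 ≈ 1.4424.
Maximizing c = f(k) − (n+g+δ)·k gives f'(k) = n+g+δ, i.e. 0.49·k^(0.49−1) = 0.1, so k_gold = (0.49/0.1)^(1/0.51) ≈ 22.5593.
y_gold = 22.5593^0.49 ≈ 4.6039, c_gold = y_gold − 0.1·k_gold ≈ 2.3480.
Gain: Δc = 2.3480 − 1.4424 ≈ 0.9056.

Δc ≈ 0.9056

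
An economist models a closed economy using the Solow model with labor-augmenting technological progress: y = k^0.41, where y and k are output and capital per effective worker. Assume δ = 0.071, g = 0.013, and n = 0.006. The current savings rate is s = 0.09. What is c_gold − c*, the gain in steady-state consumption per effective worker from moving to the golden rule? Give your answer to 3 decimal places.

Capital per effective worker breaks even when investment replaces (n + g + δ)·k; here n + g + δ = 0.09.
Current steady state (s = 0.09): k* = (0.09/0.09)^(1/0.59) ≈ 1.0000, y* = 1.0000^0.41 ≈ 1.0000, c* = (1−0.09)·1.0000 ≈ 0.9100.
Maximizing c = f(k) − (n+g+δ)·k gives f'(k) = n+g+δ, i.e. 0.41·k^(0.41−1) = 0.09, so k_gold = (0.41/0.09)^(1/0.59) ≈ 13.0669.
y_gold = 13.0669^0.41 ≈ 2.8683, c_gold = y_gold − 0.09·k_gold ≈ 1.6923.
Gain: Δc = 1.6923 − 0.9100 ≈ 0.7823.

Δc ≈ 0.782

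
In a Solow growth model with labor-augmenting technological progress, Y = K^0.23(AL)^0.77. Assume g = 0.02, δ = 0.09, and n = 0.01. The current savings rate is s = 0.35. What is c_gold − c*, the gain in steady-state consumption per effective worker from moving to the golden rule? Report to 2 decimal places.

Δc ≈ 0.04

Capital per effective worker breaks even when investment replaces (n + g + δ)·k; here n + g + δ = 0.12.
Current steady state (s = 0.35): k* = (0.35/0.12)^(1/0.77) ≈ 4.0156, y* = 4.0156^0.23 ≈ 1.3768, c* = (1−0.35)·1.3768 ≈ 0.8949.
Golden rule sets MPK = n+g+δ: 0.23·k^(0.23−1) = 0.12, so k_gold = (0.23/0.12)^(1/0.77) ≈ 2.3278.
y_gold = 2.3278^0.23 ≈ 1.2145, c_gold = y_gold − 0.12·k_gold ≈ 0.9352.
Gain: Δc = 0.9352 − 0.8949 ≈ 0.0403.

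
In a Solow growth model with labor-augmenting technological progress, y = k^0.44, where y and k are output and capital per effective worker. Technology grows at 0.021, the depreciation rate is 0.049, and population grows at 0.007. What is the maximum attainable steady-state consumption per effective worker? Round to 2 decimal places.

n + g + δ = 0.007 + 0.021 + 0.049 = 0.077.
Maximizing c = f(k) − (n+g+δ)·k gives f'(k) = n+g+δ, i.e. 0.44·k^(0.44−1) = 0.077, so k_gold = (0.44/0.077)^(1/0.56) ≈ 22.4759.
y_gold = 22.4759^0.44 ≈ 3.9333.
c_gold = y_gold − (n+g+δ)·k_gold = 3.9333 − 0.077·22.4759 ≈ 2.2026.

c_gold ≈ 2.20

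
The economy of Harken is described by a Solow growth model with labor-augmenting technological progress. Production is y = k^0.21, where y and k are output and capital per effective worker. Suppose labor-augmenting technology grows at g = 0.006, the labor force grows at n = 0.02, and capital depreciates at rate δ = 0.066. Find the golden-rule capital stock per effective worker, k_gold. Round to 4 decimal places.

k_gold ≈ 2.8426

Break-even investment rate: n + g + δ = 0.02 + 0.006 + 0.066 = 0.092.
Setting f'(k) = n+g+δ gives 0.21·k^(0.21−1) = 0.092, hence k_gold = (0.21/0.092)^(1/0.79) ≈ 2.8426.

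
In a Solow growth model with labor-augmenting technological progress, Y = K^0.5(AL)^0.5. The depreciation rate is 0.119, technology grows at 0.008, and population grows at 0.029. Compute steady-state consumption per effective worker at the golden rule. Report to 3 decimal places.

Break-even investment rate: n + g + δ = 0.029 + 0.008 + 0.119 = 0.156.
Golden rule sets MPK = n+g+δ: 0.5·k^(0.5−1) = 0.156, so k_gold = (0.5/0.156)^(1/0.5) ≈ 10.2728.
y_gold = 10.2728^0.5 ≈ 3.2051.
c_gold = y_gold − (n+g+δ)·k_gold = 3.2051 − 0.156·10.2728 ≈ 1.6026.

c_gold ≈ 1.603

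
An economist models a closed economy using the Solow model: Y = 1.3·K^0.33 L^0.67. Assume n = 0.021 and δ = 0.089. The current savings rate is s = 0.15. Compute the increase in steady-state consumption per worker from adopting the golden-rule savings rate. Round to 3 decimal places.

Δc ≈ 0.238

n + δ = 0.021 + 0.089 = 0.11.
Current steady state (s = 0.15): k* = (0.15·1.3/0.11)^(1/0.67) ≈ 2.3502, y* = 1.3·2.3502^0.33 ≈ 1.7235, c* = (1−0.15)·1.7235 ≈ 1.4650.
Golden rule sets MPK = n+δ: 0.33·1.3·k^(0.33−1) = 0.11, so k_gold = (0.33·1.3/0.11)^(1/0.67) ≈ 7.6241.
y_gold = 1.3·7.6241^0.33 ≈ 2.5414, c_gold = y_gold − 0.11·k_gold ≈ 1.7027.
Gain: Δc = 1.7027 − 1.4650 ≈ 0.2377.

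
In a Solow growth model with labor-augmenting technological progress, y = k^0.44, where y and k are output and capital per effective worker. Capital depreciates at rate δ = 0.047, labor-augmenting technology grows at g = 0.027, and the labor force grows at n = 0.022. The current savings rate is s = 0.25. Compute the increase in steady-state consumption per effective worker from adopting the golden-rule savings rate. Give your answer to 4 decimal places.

Δc ≈ 0.2612

n + g + δ = 0.022 + 0.027 + 0.047 = 0.096.
Current steady state (s = 0.25): k* = (0.25/0.096)^(1/0.56) ≈ 5.5242, y* = 5.5242^0.44 ≈ 2.1213, c* = (1−0.25)·2.1213 ≈ 1.5910.
Maximizing c = f(k) − (n+g+δ)·k gives f'(k) = n+g+δ, i.e. 0.44·k^(0.44−1) = 0.096, so k_gold = (0.44/0.096)^(1/0.56) ≈ 15.1594.
y_gold = 15.1594^0.44 ≈ 3.3075, c_gold = y_gold − 0.096·k_gold ≈ 1.8522.
Gain: Δc = 1.8522 − 1.5910 ≈ 0.2612.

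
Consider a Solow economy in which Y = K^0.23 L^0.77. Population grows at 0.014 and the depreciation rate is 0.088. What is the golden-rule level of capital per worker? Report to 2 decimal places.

k_gold ≈ 2.87

Break-even investment rate: n + δ = 0.014 + 0.088 = 0.102.
Maximizing c = f(k) − (n+δ)·k gives f'(k) = n+δ, i.e. 0.23·k^(0.23−1) = 0.102, so k_gold = (0.23/0.102)^(1/0.77) ≈ 2.8748.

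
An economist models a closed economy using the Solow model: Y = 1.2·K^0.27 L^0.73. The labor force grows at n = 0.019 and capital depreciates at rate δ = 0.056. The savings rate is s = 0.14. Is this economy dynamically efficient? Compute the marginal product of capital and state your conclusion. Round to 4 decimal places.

The effective depreciation rate is n + δ = 0.019 + 0.056 = 0.075.
Steady-state k*: s·A·k^0.27 = 0.075·k gives k* = (0.14·1.2/0.075)^(1/0.73) ≈ 3.0185.
MPK = 0.27·1.2·3.0185^(-0.73) ≈ 0.1446.
MPK > n+δ = 0.075, so the economy is dynamically efficient (under-saving).

dynamically efficient; MPK ≈ 0.1446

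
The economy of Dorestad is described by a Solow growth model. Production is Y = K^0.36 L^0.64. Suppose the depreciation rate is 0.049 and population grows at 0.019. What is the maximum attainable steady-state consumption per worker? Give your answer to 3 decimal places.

The effective depreciation rate is n + δ = 0.019 + 0.049 = 0.068.
At the golden rule the marginal product of capital equals n+δ: 0.36·k^(0.36−1) = 0.068. Solving, k_gold = (0.36/0.068)^(1/0.64) ≈ 13.5185.
y_gold = 13.5185^0.36 ≈ 2.5535.
c_gold = y_gold − (n+δ)·k_gold = 2.5535 − 0.068·13.5185 ≈ 1.6342.

c_gold ≈ 1.634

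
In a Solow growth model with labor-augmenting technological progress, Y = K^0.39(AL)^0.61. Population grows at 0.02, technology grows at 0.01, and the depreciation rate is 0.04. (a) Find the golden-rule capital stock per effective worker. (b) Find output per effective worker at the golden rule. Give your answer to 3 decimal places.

Capital per effective worker breaks even when investment replaces (n + g + δ)·k; here n + g + δ = 0.07.
Maximizing c = f(k) − (n+g+δ)·k gives f'(k) = n+g+δ, i.e. 0.39·k^(0.39−1) = 0.07, so k_gold = (0.39/0.07)^(1/0.61) ≈ 16.7069.
y_gold = 16.7069^0.39 ≈ 2.9987.

(a) k_gold ≈ 16.707; (b) y_gold ≈ 2.999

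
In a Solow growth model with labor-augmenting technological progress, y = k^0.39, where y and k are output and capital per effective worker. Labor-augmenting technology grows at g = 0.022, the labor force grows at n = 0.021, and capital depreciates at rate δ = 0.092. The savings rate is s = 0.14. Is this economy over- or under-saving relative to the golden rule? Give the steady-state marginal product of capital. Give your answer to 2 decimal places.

Break-even investment rate: n + g + δ = 0.021 + 0.022 + 0.092 = 0.135.
Steady-state k*: s·k^0.39 = 0.135·k gives k* = (0.14/0.135)^(1/0.61) ≈ 1.0614.
MPK = 0.39·1.0614^(-0.61) ≈ 0.3761.
MPK > n+g+δ = 0.135, so the economy is dynamically efficient (under-saving).

under-saving; MPK ≈ 0.38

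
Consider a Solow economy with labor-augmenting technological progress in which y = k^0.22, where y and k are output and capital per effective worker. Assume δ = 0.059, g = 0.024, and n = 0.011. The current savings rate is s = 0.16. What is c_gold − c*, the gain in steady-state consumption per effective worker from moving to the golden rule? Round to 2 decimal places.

Capital per effective worker breaks even when investment replaces (n + g + δ)·k; here n + g + δ = 0.094.
Current steady state (s = 0.16): k* = (0.16/0.094)^(1/0.78) ≈ 1.9776, y* = 1.9776^0.22 ≈ 1.1619, c* = (1−0.16)·1.1619 ≈ 0.9760.
Golden rule sets MPK = n+g+δ: 0.22·k^(0.22−1) = 0.094, so k_gold = (0.22/0.094)^(1/0.78) ≈ 2.9748.
y_gold = 2.9748^0.22 ≈ 1.2710, c_gold = y_gold − 0.094·k_gold ≈ 0.9914.
Gain: Δc = 0.9914 − 0.9760 ≈ 0.0155.

Δc ≈ 0.02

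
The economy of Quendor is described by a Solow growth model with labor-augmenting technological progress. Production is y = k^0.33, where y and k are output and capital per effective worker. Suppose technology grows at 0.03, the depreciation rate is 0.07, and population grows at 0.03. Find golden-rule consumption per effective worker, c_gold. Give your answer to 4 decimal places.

c_gold ≈ 1.0601

Capital per effective worker breaks even when investment replaces (n + g + δ)·k; here n + g + δ = 0.13.
Maximizing c = f(k) − (n+g+δ)·k gives f'(k) = n+g+δ, i.e. 0.33·k^(0.33−1) = 0.13, so k_gold = (0.33/0.13)^(1/0.67) ≈ 4.0164.
y_gold = 4.0164^0.33 ≈ 1.5822.
c_gold = y_gold − (n+g+δ)·k_gold = 1.5822 − 0.13·4.0164 ≈ 1.0601.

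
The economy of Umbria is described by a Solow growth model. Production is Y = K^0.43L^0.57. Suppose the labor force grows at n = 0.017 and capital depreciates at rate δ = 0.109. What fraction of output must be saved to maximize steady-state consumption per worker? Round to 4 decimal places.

The effective depreciation rate is n + δ = 0.017 + 0.109 = 0.126.
At the golden rule MPK = n+δ, and in any Cobb-Douglas steady state s = (n+δ)·k/y = MPK·k/y = capital's share 0.43.

s_gold = 0.4300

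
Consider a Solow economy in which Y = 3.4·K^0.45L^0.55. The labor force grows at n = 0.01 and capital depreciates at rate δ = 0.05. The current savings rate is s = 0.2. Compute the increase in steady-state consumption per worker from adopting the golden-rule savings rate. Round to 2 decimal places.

Δc ≈ 6.64

Break-even investment rate: n + δ = 0.01 + 0.05 = 0.06.
Current steady state (s = 0.2): k* = (0.2·3.4/0.06)^(1/0.55) ≈ 82.6064, y* = 3.4·82.6064^0.45 ≈ 24.7819, c* = (1−0.2)·24.7819 ≈ 19.8255.
Golden rule sets MPK = n+δ: 0.45·3.4·k^(0.45−1) = 0.06, so k_gold = (0.45·3.4/0.06)^(1/0.55) ≈ 360.8658.
y_gold = 3.4·360.8658^0.45 ≈ 48.1154, c_gold = y_gold − 0.06·k_gold ≈ 26.4635.
Gain: Δc = 26.4635 − 19.8255 ≈ 6.6379.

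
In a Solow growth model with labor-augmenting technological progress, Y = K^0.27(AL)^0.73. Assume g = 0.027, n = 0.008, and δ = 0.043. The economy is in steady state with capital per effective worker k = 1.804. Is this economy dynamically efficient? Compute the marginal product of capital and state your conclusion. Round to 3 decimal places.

dynamically efficient; MPK ≈ 0.176

n + g + δ = 0.008 + 0.027 + 0.043 = 0.078.
MPK = 0.27·k^(0.27−1) = 0.27·1.804^(-0.73) ≈ 0.1755.
MPK > 0.078, so the economy is dynamically efficient (under-saving).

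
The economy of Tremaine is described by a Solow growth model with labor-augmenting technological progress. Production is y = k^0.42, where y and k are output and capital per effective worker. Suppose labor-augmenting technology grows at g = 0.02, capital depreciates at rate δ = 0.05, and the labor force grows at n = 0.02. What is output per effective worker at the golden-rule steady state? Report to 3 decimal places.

y_gold ≈ 3.051

n + g + δ = 0.02 + 0.02 + 0.05 = 0.09.
Setting f'(k) = n+g+δ gives 0.42·k^(0.42−1) = 0.09, hence k_gold = (0.42/0.09)^(1/0.58) ≈ 14.2384.
Output: y_gold = k_gold^0.42 = 14.2384^0.42 ≈ 3.0511.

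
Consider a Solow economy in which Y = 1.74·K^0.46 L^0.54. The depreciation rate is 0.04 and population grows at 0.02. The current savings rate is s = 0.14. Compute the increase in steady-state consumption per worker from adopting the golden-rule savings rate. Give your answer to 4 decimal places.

Δc ≈ 3.6025

Break-even investment rate: n + δ = 0.02 + 0.04 = 0.06.
Current steady state (s = 0.14): k* = (0.14·1.74/0.06)^(1/0.54) ≈ 13.3937, y* = 1.74·13.3937^0.46 ≈ 5.7402, c* = (1−0.14)·5.7402 ≈ 4.9365.
Golden rule sets MPK = n+δ: 0.46·1.74·k^(0.46−1) = 0.06, so k_gold = (0.46·1.74/0.06)^(1/0.54) ≈ 121.2333.
y_gold = 1.74·121.2333^0.46 ≈ 15.8130, c_gold = y_gold − 0.06·k_gold ≈ 8.5390.
Gain: Δc = 8.5390 − 4.9365 ≈ 3.6025.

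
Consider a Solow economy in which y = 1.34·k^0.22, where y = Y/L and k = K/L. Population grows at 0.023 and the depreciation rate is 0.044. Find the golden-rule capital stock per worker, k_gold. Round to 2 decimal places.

k_gold ≈ 6.68

n + δ = 0.023 + 0.044 = 0.067.
Maximizing c = f(k) − (n+δ)·k gives f'(k) = n+δ, i.e. 0.22·1.34·k^(0.22−1) = 0.067, so k_gold = (0.22·1.34/0.067)^(1/0.78) ≈ 6.6825.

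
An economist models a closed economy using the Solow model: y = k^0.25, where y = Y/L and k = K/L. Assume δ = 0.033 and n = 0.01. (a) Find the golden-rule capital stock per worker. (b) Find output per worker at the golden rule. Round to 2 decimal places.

(a) k_gold ≈ 10.45; (b) y_gold ≈ 1.80

The effective depreciation rate is n + δ = 0.01 + 0.033 = 0.043.
Golden rule sets MPK = n+δ: 0.25·k^(0.25−1) = 0.043, so k_gold = (0.25/0.043)^(1/0.75) ≈ 10.4543.
y_gold = 10.4543^0.25 ≈ 1.7981.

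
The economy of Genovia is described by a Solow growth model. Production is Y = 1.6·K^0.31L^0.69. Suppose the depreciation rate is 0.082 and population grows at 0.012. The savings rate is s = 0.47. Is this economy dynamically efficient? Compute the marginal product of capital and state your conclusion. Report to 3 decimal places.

dynamically inefficient; MPK ≈ 0.062

Capital per worker breaks even when investment replaces (n + δ)·k; here n + δ = 0.094.
Steady-state k*: s·A·k^0.31 = 0.094·k gives k* = (0.47·1.6/0.094)^(1/0.69) ≈ 20.3623.
MPK = 0.31·1.6·20.3623^(-0.69) ≈ 0.0620.
MPK < n+δ = 0.094, so the economy is dynamically inefficient (over-saving).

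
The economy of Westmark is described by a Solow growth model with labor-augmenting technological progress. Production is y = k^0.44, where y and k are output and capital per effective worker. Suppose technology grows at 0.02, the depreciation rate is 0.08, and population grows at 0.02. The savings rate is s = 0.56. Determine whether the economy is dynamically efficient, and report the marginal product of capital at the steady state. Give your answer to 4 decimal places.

dynamically inefficient; MPK ≈ 0.0943

Capital per effective worker breaks even when investment replaces (n + g + δ)·k; here n + g + δ = 0.12.
Steady-state k*: s·k^0.44 = 0.12·k gives k* = (0.56/0.12)^(1/0.56) ≈ 15.6551.
MPK = 0.44·15.6551^(-0.56) ≈ 0.0943.
MPK < n+g+δ = 0.12, so the economy is dynamically inefficient (over-saving).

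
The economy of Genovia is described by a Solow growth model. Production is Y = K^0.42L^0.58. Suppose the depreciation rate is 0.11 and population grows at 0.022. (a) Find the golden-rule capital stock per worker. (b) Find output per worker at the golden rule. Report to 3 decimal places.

Capital per worker breaks even when investment replaces (n + δ)·k; here n + δ = 0.132.
At the golden rule the marginal product of capital equals n+δ: 0.42·k^(0.42−1) = 0.132. Solving, k_gold = (0.42/0.132)^(1/0.58) ≈ 7.3567.
y_gold = 7.3567^0.42 ≈ 2.3121.

(a) k_gold ≈ 7.357; (b) y_gold ≈ 2.312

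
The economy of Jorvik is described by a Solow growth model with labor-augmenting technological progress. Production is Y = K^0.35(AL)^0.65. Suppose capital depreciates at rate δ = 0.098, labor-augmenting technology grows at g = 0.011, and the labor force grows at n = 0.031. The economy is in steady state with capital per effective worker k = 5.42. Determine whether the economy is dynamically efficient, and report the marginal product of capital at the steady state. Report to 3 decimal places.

dynamically inefficient; MPK ≈ 0.117

Break-even investment rate: n + g + δ = 0.031 + 0.011 + 0.098 = 0.14.
MPK = 0.35·k^(0.35−1) = 0.35·5.42^(-0.65) ≈ 0.1167.
MPK < 0.14, so the economy is dynamically inefficient (over-saving).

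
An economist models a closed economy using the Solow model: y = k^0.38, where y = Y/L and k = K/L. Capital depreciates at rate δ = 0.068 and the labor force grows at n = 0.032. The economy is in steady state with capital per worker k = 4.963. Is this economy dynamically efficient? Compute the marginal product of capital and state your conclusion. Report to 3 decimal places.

dynamically efficient; MPK ≈ 0.141

n + δ = 0.032 + 0.068 = 0.1.
MPK = 0.38·k^(0.38−1) = 0.38·4.963^(-0.62) ≈ 0.1407.
MPK > 0.1, so the economy is dynamically efficient (under-saving).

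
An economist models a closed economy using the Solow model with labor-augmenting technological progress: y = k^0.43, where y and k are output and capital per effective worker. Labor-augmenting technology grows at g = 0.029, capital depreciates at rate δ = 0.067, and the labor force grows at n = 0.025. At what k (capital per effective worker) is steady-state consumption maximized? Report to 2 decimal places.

Capital per effective worker breaks even when investment replaces (n + g + δ)·k; here n + g + δ = 0.121.
At the golden rule the marginal product of capital equals n+g+δ: 0.43·k^(0.43−1) = 0.121. Solving, k_gold = (0.43/0.121)^(1/0.57) ≈ 9.2493.

k_gold ≈ 9.25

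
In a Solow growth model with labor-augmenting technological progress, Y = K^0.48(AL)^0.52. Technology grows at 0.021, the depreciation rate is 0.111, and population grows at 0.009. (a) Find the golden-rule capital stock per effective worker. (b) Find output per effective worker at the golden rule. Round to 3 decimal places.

n + g + δ = 0.009 + 0.021 + 0.111 = 0.141.
Setting f'(k) = n+g+δ gives 0.48·k^(0.48−1) = 0.141, hence k_gold = (0.48/0.141)^(1/0.52) ≈ 10.5468.
y_gold = 10.5468^0.48 ≈ 3.0981.

(a) k_gold ≈ 10.547; (b) y_gold ≈ 3.098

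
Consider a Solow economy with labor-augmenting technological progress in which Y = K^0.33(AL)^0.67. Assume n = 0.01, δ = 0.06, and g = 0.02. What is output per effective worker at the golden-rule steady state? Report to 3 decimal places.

The effective depreciation rate is n + g + δ = 0.01 + 0.02 + 0.06 = 0.09.
Golden rule sets MPK = n+g+δ: 0.33·k^(0.33−1) = 0.09, so k_gold = (0.33/0.09)^(1/0.67) ≈ 6.9534.
Output: y_gold = k_gold^0.33 = 6.9534^0.33 ≈ 1.8964.

y_gold ≈ 1.896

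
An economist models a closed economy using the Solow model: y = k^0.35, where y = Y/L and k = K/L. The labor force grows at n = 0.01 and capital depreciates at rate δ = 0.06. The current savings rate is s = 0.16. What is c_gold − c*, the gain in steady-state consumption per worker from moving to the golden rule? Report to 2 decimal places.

Δc ≈ 0.24

Capital per worker breaks even when investment replaces (n + δ)·k; here n + δ = 0.07.
Current steady state (s = 0.16): k* = (0.16/0.07)^(1/0.65) ≈ 3.5673, y* = 3.5673^0.35 ≈ 1.5607, c* = (1−0.16)·1.5607 ≈ 1.3110.
At the golden rule the marginal product of capital equals n+δ: 0.35·k^(0.35−1) = 0.07. Solving, k_gold = (0.35/0.07)^(1/0.65) ≈ 11.8943.
y_gold = 11.8943^0.35 ≈ 2.3789, c_gold = y_gold − 0.07·k_gold ≈ 1.5463.
Gain: Δc = 1.5463 − 1.3110 ≈ 0.2353.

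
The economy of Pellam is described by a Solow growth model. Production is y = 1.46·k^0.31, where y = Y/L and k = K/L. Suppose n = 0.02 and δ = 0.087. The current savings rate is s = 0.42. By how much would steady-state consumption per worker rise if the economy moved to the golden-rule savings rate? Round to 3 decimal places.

Δc ≈ 0.070

The effective depreciation rate is n + δ = 0.02 + 0.087 = 0.107.
Current steady state (s = 0.42): k* = (0.42·1.46/0.107)^(1/0.69) ≈ 12.5565, y* = 1.46·12.5565^0.31 ≈ 3.1989, c* = (1−0.42)·3.1989 ≈ 1.8554.
Setting f'(k) = n+δ gives 0.31·1.46·k^(0.31−1) = 0.107, hence k_gold = (0.31·1.46/0.107)^(1/0.69) ≈ 8.0859.
y_gold = 1.46·8.0859^0.31 ≈ 2.7909, c_gold = y_gold − 0.107·k_gold ≈ 1.9257.
Gain: Δc = 1.9257 − 1.8554 ≈ 0.0704.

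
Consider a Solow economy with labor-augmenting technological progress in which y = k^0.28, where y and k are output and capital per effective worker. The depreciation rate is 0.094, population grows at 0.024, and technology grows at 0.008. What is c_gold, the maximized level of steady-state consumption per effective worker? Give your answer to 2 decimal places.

c_gold ≈ 0.98

Break-even investment rate: n + g + δ = 0.024 + 0.008 + 0.094 = 0.126.
Golden rule sets MPK = n+g+δ: 0.28·k^(0.28−1) = 0.126, so k_gold = (0.28/0.126)^(1/0.72) ≈ 3.0314.
y_gold = 3.0314^0.28 ≈ 1.3641.
c_gold = y_gold − (n+g+δ)·k_gold = 1.3641 − 0.126·3.0314 ≈ 0.9822.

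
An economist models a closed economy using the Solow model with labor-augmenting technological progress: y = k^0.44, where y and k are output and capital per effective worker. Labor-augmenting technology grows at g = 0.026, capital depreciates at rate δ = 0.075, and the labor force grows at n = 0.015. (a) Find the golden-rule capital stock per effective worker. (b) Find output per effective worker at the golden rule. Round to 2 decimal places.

(a) k_gold ≈ 10.81; (b) y_gold ≈ 2.85

The effective depreciation rate is n + g + δ = 0.015 + 0.026 + 0.075 = 0.116.
Setting f'(k) = n+g+δ gives 0.44·k^(0.44−1) = 0.116, hence k_gold = (0.44/0.116)^(1/0.56) ≈ 10.8123.
y_gold = 10.8123^0.44 ≈ 2.8505.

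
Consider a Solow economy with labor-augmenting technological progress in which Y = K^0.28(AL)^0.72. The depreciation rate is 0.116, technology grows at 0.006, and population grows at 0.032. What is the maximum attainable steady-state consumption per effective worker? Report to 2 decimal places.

c_gold ≈ 0.91

Break-even investment rate: n + g + δ = 0.032 + 0.006 + 0.116 = 0.154.
At the golden rule the marginal product of capital equals n+g+δ: 0.28·k^(0.28−1) = 0.154. Solving, k_gold = (0.28/0.154)^(1/0.72) ≈ 2.2941.
y_gold = 2.2941^0.28 ≈ 1.2617.
c_gold = y_gold − (n+g+δ)·k_gold = 1.2617 − 0.154·2.2941 ≈ 0.9085.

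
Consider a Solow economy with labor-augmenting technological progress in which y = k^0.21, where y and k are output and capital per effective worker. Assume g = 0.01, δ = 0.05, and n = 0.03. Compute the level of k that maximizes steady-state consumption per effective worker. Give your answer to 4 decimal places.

Break-even investment rate: n + g + δ = 0.03 + 0.01 + 0.05 = 0.09.
Maximizing c = f(k) − (n+g+δ)·k gives f'(k) = n+g+δ, i.e. 0.21·k^(0.21−1) = 0.09, so k_gold = (0.21/0.09)^(1/0.79) ≈ 2.9228.

k_gold ≈ 2.9228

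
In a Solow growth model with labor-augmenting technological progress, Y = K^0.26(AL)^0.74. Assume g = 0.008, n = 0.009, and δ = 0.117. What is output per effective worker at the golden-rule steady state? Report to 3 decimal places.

The effective depreciation rate is n + g + δ = 0.009 + 0.008 + 0.117 = 0.134.
Setting f'(k) = n+g+δ gives 0.26·k^(0.26−1) = 0.134, hence k_gold = (0.26/0.134)^(1/0.74) ≈ 2.4491.
Output: y_gold = k_gold^0.26 = 2.4491^0.26 ≈ 1.2622.

y_gold ≈ 1.262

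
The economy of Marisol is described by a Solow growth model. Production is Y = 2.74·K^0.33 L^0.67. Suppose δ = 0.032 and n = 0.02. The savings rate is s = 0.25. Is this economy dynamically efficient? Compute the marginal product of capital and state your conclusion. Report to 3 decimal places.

Capital per worker breaks even when investment replaces (n + δ)·k; here n + δ = 0.052.
Steady-state k*: s·A·k^0.33 = 0.052·k gives k* = (0.25·2.74/0.052)^(1/0.67) ≈ 46.9002.
MPK = 0.33·2.74·46.9002^(-0.67) ≈ 0.0686.
MPK > n+δ = 0.052, so the economy is dynamically efficient (under-saving).

dynamically efficient; MPK ≈ 0.069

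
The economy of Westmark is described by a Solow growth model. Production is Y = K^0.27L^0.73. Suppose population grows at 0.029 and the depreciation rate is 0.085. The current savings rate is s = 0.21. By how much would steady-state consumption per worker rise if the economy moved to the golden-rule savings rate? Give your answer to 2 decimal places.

The effective depreciation rate is n + δ = 0.029 + 0.085 = 0.114.
Current steady state (s = 0.21): k* = (0.21/0.114)^(1/0.73) ≈ 2.3091, y* = 2.3091^0.27 ≈ 1.2535, c* = (1−0.21)·1.2535 ≈ 0.9903.
At the golden rule the marginal product of capital equals n+δ: 0.27·k^(0.27−1) = 0.114. Solving, k_gold = (0.27/0.114)^(1/0.73) ≈ 3.2580.
y_gold = 3.2580^0.27 ≈ 1.3756, c_gold = y_gold − 0.114·k_gold ≈ 1.0042.
Gain: Δc = 1.0042 − 0.9903 ≈ 0.0139.

Δc ≈ 0.01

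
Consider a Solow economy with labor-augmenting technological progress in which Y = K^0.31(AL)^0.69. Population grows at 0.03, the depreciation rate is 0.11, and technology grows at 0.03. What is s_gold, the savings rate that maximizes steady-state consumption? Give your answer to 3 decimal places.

s_gold = 0.310

The effective depreciation rate is n + g + δ = 0.03 + 0.03 + 0.11 = 0.17.
At the golden rule MPK = n+g+δ, and in any Cobb-Douglas steady state s = (n+g+δ)·k/y = MPK·k/y = capital's share 0.31.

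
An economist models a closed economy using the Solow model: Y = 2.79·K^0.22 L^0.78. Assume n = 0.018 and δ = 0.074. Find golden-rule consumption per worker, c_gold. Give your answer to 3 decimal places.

c_gold ≈ 3.717

The effective depreciation rate is n + δ = 0.018 + 0.074 = 0.092.
Golden rule sets MPK = n+δ: 0.22·2.79·k^(0.22−1) = 0.092, so k_gold = (0.22·2.79/0.092)^(1/0.78) ≈ 11.3951.
y_gold = 2.79·11.3951^0.22 ≈ 4.7652.
c_gold = y_gold − (n+δ)·k_gold = 4.7652 − 0.092·11.3951 ≈ 3.7169.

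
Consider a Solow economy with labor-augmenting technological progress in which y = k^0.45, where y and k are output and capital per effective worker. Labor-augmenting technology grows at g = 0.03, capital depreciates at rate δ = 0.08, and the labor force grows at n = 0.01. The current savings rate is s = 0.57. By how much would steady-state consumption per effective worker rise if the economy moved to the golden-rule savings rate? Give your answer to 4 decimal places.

Δc ≈ 0.0833

Capital per effective worker breaks even when investment replaces (n + g + δ)·k; here n + g + δ = 0.12.
Current steady state (s = 0.57): k* = (0.57/0.12)^(1/0.55) ≈ 16.9962, y* = 16.9962^0.45 ≈ 3.5781, c* = (1−0.57)·3.5781 ≈ 1.5386.
Maximizing c = f(k) − (n+g+δ)·k gives f'(k) = n+g+δ, i.e. 0.45·k^(0.45−1) = 0.12, so k_gold = (0.45/0.12)^(1/0.55) ≈ 11.0584.
y_gold = 11.0584^0.45 ≈ 2.9489, c_gold = y_gold − 0.12·k_gold ≈ 1.6219.
Gain: Δc = 1.6219 − 1.5386 ≈ 0.0833.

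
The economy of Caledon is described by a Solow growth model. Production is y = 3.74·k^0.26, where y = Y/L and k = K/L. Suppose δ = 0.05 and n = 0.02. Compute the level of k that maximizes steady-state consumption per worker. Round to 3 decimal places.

Capital per worker breaks even when investment replaces (n + δ)·k; here n + δ = 0.07.
Setting f'(k) = n+δ gives 0.26·3.74·k^(0.26−1) = 0.07, hence k_gold = (0.26·3.74/0.07)^(1/0.74) ≈ 35.0149.

k_gold ≈ 35.015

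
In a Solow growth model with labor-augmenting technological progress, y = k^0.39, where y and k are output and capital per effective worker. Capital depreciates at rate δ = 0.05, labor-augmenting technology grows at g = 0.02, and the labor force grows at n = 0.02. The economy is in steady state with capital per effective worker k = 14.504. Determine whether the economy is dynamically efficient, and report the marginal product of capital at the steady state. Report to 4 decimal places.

Capital per effective worker breaks even when investment replaces (n + g + δ)·k; here n + g + δ = 0.09.
MPK = 0.39·k^(0.39−1) = 0.39·14.504^(-0.61) ≈ 0.0763.
MPK < 0.09, so the economy is dynamically inefficient (over-saving).

dynamically inefficient; MPK ≈ 0.0763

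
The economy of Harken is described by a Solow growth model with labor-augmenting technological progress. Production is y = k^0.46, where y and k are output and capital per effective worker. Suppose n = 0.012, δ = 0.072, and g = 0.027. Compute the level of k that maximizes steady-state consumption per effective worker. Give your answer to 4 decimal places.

Break-even investment rate: n + g + δ = 0.012 + 0.027 + 0.072 = 0.111.
At the golden rule the marginal product of capital equals n+g+δ: 0.46·k^(0.46−1) = 0.111. Solving, k_gold = (0.46/0.111)^(1/0.54) ≈ 13.9123.

k_gold ≈ 13.9123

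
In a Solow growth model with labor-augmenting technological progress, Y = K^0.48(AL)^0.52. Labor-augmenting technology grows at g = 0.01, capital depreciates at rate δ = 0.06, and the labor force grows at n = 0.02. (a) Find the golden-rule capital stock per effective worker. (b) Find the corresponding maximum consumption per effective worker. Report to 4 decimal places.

n + g + δ = 0.02 + 0.01 + 0.06 = 0.09.
Maximizing c = f(k) − (n+g+δ)·k gives f'(k) = n+g+δ, i.e. 0.48·k^(0.48−1) = 0.09, so k_gold = (0.48/0.09)^(1/0.52) ≈ 25.0077.
y_gold = 25.0077^0.48 ≈ 4.6890; c_gold = y_gold − 0.09·k_gold ≈ 2.4383.

(a) k_gold ≈ 25.0077; (b) c_gold ≈ 2.4383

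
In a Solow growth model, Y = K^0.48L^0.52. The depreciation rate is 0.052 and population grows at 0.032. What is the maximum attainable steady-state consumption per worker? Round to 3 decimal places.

c_gold ≈ 2.599

The effective depreciation rate is n + δ = 0.032 + 0.052 = 0.084.
At the golden rule the marginal product of capital equals n+δ: 0.48·k^(0.48−1) = 0.084. Solving, k_gold = (0.48/0.084)^(1/0.52) ≈ 28.5559.
y_gold = 28.5559^0.48 ≈ 4.9973.
c_gold = y_gold − (n+δ)·k_gold = 4.9973 − 0.084·28.5559 ≈ 2.5986.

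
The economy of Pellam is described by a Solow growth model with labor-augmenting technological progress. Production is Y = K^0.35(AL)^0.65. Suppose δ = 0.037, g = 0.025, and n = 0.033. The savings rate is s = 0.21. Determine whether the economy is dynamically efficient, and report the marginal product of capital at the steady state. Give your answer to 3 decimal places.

dynamically efficient; MPK ≈ 0.158

Break-even investment rate: n + g + δ = 0.033 + 0.025 + 0.037 = 0.095.
Steady-state k*: s·k^0.35 = 0.095·k gives k* = (0.21/0.095)^(1/0.65) ≈ 3.3884.
MPK = 0.35·3.3884^(-0.65) ≈ 0.1583.
MPK > n+g+δ = 0.095, so the economy is dynamically efficient (under-saving).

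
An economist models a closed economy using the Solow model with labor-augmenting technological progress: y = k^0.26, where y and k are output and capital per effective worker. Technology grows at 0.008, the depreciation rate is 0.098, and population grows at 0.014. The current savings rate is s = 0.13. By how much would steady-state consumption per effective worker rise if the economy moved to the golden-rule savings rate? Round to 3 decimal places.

The effective depreciation rate is n + g + δ = 0.014 + 0.008 + 0.098 = 0.12.
Current steady state (s = 0.13): k* = (0.13/0.12)^(1/0.74) ≈ 1.1142, y* = 1.1142^0.26 ≈ 1.0285, c* = (1−0.13)·1.0285 ≈ 0.8948.
At the golden rule the marginal product of capital equals n+g+δ: 0.26·k^(0.26−1) = 0.12. Solving, k_gold = (0.26/0.12)^(1/0.74) ≈ 2.8430.
y_gold = 2.8430^0.26 ≈ 1.3121, c_gold = y_gold − 0.12·k_gold ≈ 0.9710.
Gain: Δc = 0.9710 − 0.8948 ≈ 0.0762.

Δc ≈ 0.076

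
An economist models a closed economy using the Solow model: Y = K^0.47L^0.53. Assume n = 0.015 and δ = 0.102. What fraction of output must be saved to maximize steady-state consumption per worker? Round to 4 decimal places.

s_gold = 0.4700

Break-even investment rate: n + δ = 0.015 + 0.102 = 0.117.
At the golden rule MPK = n+δ, and in any Cobb-Douglas steady state s = (n+δ)·k/y = MPK·k/y = capital's share 0.47.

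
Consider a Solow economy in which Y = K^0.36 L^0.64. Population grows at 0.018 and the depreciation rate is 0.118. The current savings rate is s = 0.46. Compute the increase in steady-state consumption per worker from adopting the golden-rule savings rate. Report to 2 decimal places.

Δc ≈ 0.03

Capital per worker breaks even when investment replaces (n + δ)·k; here n + δ = 0.136.
Current steady state (s = 0.46): k* = (0.46/0.136)^(1/0.64) ≈ 6.7128, y* = 6.7128^0.36 ≈ 1.9847, c* = (1−0.46)·1.9847 ≈ 1.0717.
At the golden rule the marginal product of capital equals n+δ: 0.36·k^(0.36−1) = 0.136. Solving, k_gold = (0.36/0.136)^(1/0.64) ≈ 4.5769.
y_gold = 4.5769^0.36 ≈ 1.7290, c_gold = y_gold − 0.136·k_gold ≈ 1.1066.
Gain: Δc = 1.1066 − 1.0717 ≈ 0.0349.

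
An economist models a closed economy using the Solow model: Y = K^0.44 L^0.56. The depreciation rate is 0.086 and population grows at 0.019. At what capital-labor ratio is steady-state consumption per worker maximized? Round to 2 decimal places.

n + δ = 0.019 + 0.086 = 0.105.
At the golden rule the marginal product of capital equals n+δ: 0.44·k^(0.44−1) = 0.105. Solving, k_gold = (0.44/0.105)^(1/0.56) ≈ 12.9177.

k_gold ≈ 12.92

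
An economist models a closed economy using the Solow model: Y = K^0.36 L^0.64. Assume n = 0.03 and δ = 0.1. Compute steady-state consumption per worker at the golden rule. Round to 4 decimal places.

c_gold ≈ 1.1350

n + δ = 0.03 + 0.1 = 0.13.
Maximizing c = f(k) − (n+δ)·k gives f'(k) = n+δ, i.e. 0.36·k^(0.36−1) = 0.13, so k_gold = (0.36/0.13)^(1/0.64) ≈ 4.9112.
y_gold = 4.9112^0.36 ≈ 1.7735.
c_gold = y_gold − (n+δ)·k_gold = 1.7735 − 0.13·4.9112 ≈ 1.1350.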